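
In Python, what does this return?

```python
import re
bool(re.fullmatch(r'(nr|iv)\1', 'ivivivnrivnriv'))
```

False

The backreference `\1` re-matches whatever the first group consumed, character for character.
For `fullmatch`, every character of the input must be accounted for by the pattern.
Here there's no way to consume every character, so the call returns None, and `bool(None)` is False.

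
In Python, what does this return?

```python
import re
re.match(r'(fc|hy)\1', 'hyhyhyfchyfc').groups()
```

('hy',)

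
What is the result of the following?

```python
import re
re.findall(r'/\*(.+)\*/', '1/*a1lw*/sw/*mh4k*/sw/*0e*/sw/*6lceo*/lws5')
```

['a1lw*/sw/*mh4k*/sw/*0e*/sw/*6lceo']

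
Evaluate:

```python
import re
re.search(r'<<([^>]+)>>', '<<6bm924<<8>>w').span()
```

The match spans [0:13] → '<<6bm924<<8>>'.

(0, 13)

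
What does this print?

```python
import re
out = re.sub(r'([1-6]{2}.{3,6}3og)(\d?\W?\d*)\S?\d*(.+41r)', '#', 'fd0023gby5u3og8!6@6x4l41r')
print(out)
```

Pattern: exactly 2 of a character in [1-6], then 3 to 6 of any character, then the literal '3og' (captured); then optionally a digit, then optionally a non-word character, then zero or more of a digit (captured); then optionally a non-whitespace character, then zero or more of a digit; then one or more of any character, then the literal '41r' (captured).
Matches: at [4:25] → '23gby5u3og8!6@6x4l41r'.
Every occurrence is swapped for '#'.

fd00#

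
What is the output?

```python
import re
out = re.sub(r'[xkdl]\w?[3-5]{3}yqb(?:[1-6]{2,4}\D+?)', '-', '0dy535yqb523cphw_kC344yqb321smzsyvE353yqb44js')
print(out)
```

Pattern: one of [xkdl], then optionally a word character; then exactly 3 of a character in [3-5], then the literal 'yqb'; then 2 to 4 of a character in [1-6], then one or more of a non-digit (lazy) (non-capturing group).
Because the quantifier is non-greedy, it stops expanding at the earliest point where the rest of the pattern can succeed.
Matches: at [1:13] → 'dy535yqb523c'; at [17:29] → 'kC344yqb321s'.
Every occurrence is swapped for '-'.

0-phw_-mzsyvE353yqb44js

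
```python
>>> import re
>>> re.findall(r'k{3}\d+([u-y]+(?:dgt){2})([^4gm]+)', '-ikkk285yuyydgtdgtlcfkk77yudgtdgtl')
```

[('yuyydgtdgt', 'lcfkk77yud')]

Pattern: exactly 3 of the literal 'k', then one or more of a digit; then one or more of a character in [u-y], then the literal 'dgt' repeated 2 times (captured); then one or more of any character except [4gm] (captured).
2 groups means the one result is a tuple of 2 captured strings — 1 here.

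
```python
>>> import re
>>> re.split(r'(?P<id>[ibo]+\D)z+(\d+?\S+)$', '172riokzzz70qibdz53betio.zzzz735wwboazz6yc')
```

['172r', 'iok', '70qibdz53betio.zzzz735wwboazz6yc', '']

The group in the pattern means `split` returns the separators' captures alongside the pieces.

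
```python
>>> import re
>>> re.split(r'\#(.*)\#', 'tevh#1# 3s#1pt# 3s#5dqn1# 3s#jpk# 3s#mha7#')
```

Matches to split on: at [4:42] → '#1# 3s#1pt# 3s#5dqn1# 3s#jpk# 3s#mha7#'.
`re.split` interleaves the captured-group text with the surrounding fragments.

['tevh', '1# 3s#1pt# 3s#5dqn1# 3s#jpk# 3s#mha7', '']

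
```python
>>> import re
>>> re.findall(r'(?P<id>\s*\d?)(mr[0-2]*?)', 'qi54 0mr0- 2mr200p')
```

This matches zero or more of whitespace, then optionally a digit (captured as 'id'); then the literal 'mr', then zero or more of a character in [0-2] (lazy) (captured).
A `+?`/`*?`/`{m,n}?` starts at its minimum and grows only as far as needed for what follows to match.
Walking the string: at [4:8] match ' 0mr', groups = (' 0', 'mr'); at [10:14] match ' 2mr', groups = (' 2', 'mr').
With 2 capturing groups, `findall` returns a 2-tuple per match.

[(' 0', 'mr'), (' 2', 'mr')]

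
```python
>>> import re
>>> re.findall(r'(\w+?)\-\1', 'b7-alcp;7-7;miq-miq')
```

['7', 'miq']

After group 1 captures some text, `\1` only succeeds where that same text appears again.
One capturing group, so `findall` returns just the captured substring from each match — 2 in all.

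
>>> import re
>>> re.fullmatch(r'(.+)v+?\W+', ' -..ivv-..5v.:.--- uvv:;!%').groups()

(' -..ivv-..5v.:.--- uv',)

Pattern: one or more of any character (captured); then one or more of the literal 'v' (lazy), then one or more of a non-word character.
For `fullmatch`, every character of the input must be accounted for by the pattern.
The match spans [0:26] → ' -..ivv-..5v.:.--- uvv:;!%'.
Captured: group 1 = ' -..ivv-..5v.:.--- uv'.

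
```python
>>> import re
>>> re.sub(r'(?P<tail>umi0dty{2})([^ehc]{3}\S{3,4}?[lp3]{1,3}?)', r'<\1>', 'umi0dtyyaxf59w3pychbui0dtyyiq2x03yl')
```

The pattern matches the literal 'umi', then the literal '0dt', then exactly 2 of a literal 'y' (captured as 'tail'); then exactly 3 of any character except [ehc], then 3 to 4 of a non-whitespace character (lazy), then 1 to 3 of one of [lp3] (lazy) (captured).
Because the quantifier is non-greedy, it stops expanding at the earliest point where the rest of the pattern can succeed.
Matches: at [0:15] → 'umi0dtyyaxf59w3'.
Each match is replaced using the text its own group 1 captured.

'<umi0dtyy>pychbui0dtyyiq2x03yl'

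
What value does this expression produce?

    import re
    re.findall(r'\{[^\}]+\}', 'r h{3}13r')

`findall` yields the raw match text (1 of them) because the pattern has no groups.

['{3}']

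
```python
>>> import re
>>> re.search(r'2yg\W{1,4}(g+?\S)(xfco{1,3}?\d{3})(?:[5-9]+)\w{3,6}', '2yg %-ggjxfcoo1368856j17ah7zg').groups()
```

('ggj', 'xfcoo136')

Pattern: the literal '2yg', then 1 to 4 of a non-word character; then one or more of a literal 'g' (lazy), then a non-whitespace character (captured); then the literal 'xfc', then 1 to 3 of a literal 'o' (lazy), then exactly 3 of a digit (captured); then one or more of a character in [5-9] (non-capturing group); then 3 to 6 of a word character.
`search` walks the string left to right and returns the first match it finds.
The match spans [0:27] → '2yg %-ggjxfcoo1368856j17ah7'.
Captured: group 1 = 'ggj', group 2 = 'xfcoo136'.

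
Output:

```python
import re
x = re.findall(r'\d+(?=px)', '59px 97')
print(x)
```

The positive lookaround only admits positions where the adjacent text matches; those characters stay outside the span.
Matches: at [0:2] → '59'.
Since nothing is captured, `findall` lists the 1 matched substring directly.

['59']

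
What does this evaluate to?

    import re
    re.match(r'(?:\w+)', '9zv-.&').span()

`re.match` only tries the pattern at the start of the string.
The match spans [0:3] → '9zv'.

(0, 3)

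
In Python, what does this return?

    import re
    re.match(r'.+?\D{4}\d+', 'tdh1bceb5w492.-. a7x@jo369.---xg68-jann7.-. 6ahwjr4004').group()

This matches one or more of any character (lazy), then exactly 4 of a non-digit; then one or more of a digit.
A non-greedy quantifier consumes as few characters as it can — just enough that the remainder of the pattern still matches from where it stops; whatever follows it matches normally.
`re.match` won't scan ahead — the pattern has to work from the very first character.
The match spans [0:9] → 'tdh1bceb5'.

'tdh1bceb5'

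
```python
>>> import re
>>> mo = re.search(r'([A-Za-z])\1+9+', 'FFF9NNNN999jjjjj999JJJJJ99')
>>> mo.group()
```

`\1` is not a pattern — it's the concrete string captured by group 1, re-applied verbatim.
The match spans [0:4] → 'FFF9'.

'FFF9'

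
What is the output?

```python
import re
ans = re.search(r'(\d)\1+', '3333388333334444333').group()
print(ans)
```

The backreference `\1` re-matches whatever the first group consumed, character for character.
`re.search` tries every starting position until one works.
The match spans [0:5] → '33333'.
Captured: group 1 = '3'.

33333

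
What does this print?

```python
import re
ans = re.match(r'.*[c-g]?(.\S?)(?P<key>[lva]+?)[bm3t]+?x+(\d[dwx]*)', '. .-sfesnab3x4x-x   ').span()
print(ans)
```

This matches zero or more of any character, then optionally a character in [c-g]; then any character, then optionally a non-whitespace character (captured); then one or more of one of [lva] (lazy) (captured as 'key'); then one or more of one of [bm3t] (lazy), then one or more of the literal 'x'; then a digit, then zero or more of one of [dwx] (captured).
`re.match` only tries the pattern at the start of the string.
The match spans [0:15] → '. .-sfesnab3x4x'.
Captured: group 1 = 'n', group 2 = 'a', group 3 = '4x'.

(0, 15)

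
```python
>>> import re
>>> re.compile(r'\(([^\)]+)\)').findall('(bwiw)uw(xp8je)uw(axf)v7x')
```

['bwiw', 'xp8je', 'axf']

Walking the string: at [0:6] match '(bwiw)', group 1 = 'bwiw'; at [8:15] match '(xp8je)', group 1 = 'xp8je'; at [17:22] match '(axf)', group 1 = 'axf'.
`findall` collects group 1 from each match (3 total).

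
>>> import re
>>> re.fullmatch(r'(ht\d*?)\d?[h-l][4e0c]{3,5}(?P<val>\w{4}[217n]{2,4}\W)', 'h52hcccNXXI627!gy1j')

None

Pattern: the literal 'ht', then zero or more of a digit (lazy) (captured); then optionally a digit, then a character in [h-l], then 3 to 5 of one of [4e0c]; then exactly 4 of a word character, then 2 to 4 of one of [217n], then a non-word character (captured as 'val').
`fullmatch` succeeds only if the pattern covers the string from start to end.
Here the pattern can't cover the whole string, so the call returns None.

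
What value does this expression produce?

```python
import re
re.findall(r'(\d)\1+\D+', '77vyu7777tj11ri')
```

['7', '7', '1']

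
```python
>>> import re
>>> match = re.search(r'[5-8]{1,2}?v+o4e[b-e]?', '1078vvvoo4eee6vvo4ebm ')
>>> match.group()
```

The pattern matches 1 to 2 of a character in [5-8] (lazy), then one or more of the literal 'v'; then the literal 'o4e', then optionally a character in [b-e].
`re.search` tries every starting position until one works.
The match spans [13:20] → '6vvo4eb'.

'6vvo4eb'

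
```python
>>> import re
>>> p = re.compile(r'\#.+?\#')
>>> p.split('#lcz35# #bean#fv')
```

['', ' ', 'fv']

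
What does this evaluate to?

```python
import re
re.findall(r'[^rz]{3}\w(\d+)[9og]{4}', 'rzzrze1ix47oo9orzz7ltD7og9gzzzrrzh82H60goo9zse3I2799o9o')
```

The pattern matches exactly 3 of any character except [rz], then a word character; then one or more of a digit (captured); then exactly 4 of one of [9og].
With a single group, `findall` returns only what that group captured — 4 items.

['47', '7', '60', '279']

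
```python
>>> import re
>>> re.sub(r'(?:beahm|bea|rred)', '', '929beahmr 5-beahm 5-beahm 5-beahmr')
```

Alternation isn't longest-match — the leftmost alternative that fits at this position is chosen.
Each match is replaced by ''.

'929r 5- 5- 5-r'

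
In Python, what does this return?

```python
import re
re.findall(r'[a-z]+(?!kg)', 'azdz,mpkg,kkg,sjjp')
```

['azdz', 'mpkg', 'kkg', 'sjjp']

The negative lookahead/lookbehind blocks any match where the forbidden context is present.
Since nothing is captured, `findall` lists the 4 matched substrings directly.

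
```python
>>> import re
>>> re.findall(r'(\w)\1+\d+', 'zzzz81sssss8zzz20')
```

['z', 's', 'z']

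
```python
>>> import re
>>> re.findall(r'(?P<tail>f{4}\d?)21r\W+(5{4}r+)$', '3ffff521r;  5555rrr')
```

This matches exactly 4 of a literal 'f', then optionally a digit (captured as 'tail'); then the literal '21r', then one or more of a non-word character; then exactly 4 of the literal '5', then one or more of a literal 'r' (captured); then anchored at the end.
Matches: at [1:19] match 'ffff521r;  5555rrr', groups = ('ffff5', '5555rrr').
2 groups means the one result is a tuple of 2 captured strings — 1 here.

[('ffff5', '5555rrr')]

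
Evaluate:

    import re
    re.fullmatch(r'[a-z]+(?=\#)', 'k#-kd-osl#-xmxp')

None

The lookaround is zero-width — it requires the adjacent text to match without consuming it, so the asserted text isn't part of the match.
`fullmatch` succeeds only if the pattern covers the string from start to end.
Here the string isn't matched end-to-end, so the call returns None.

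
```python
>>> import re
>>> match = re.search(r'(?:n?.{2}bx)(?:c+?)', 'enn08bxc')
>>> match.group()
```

'n08bxc'

The match spans [2:8] → 'n08bxc'.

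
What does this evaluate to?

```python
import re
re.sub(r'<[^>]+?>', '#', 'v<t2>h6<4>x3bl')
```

'v#h6#x3bl'

Matches: at [1:5] → '<t2>'; at [7:10] → '<4>'.
`sub` substitutes '#' at each match site.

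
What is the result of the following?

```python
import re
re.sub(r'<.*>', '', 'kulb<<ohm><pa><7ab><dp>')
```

'kulb'

Matches: at [4:23] → '<<ohm><pa><7ab><dp>'.
Each match is replaced by ''.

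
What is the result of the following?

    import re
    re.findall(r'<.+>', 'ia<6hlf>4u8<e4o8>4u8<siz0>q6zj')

With no groups in the pattern, `findall` gives back each whole match — 1 here.

['<6hlf>4u8<e4o8>4u8<siz0>']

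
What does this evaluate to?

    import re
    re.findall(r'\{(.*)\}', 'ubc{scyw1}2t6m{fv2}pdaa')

['scyw1}2t6m{fv2']

Walking the string: at [3:19] match '{scyw1}2t6m{fv2}', group 1 = 'scyw1}2t6m{fv2'.
Because there's exactly one group, `findall` drops the full match and keeps group 1 from the one hit.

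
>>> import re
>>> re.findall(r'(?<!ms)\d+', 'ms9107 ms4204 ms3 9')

['107', '204', '9']

Because the assertion is negative and zero-width, positions next to the forbidden text are skipped.
Matches: at [3:6] → '107'; at [10:13] → '204'; at [18:19] → '9'.
With no groups in the pattern, `findall` gives back each whole match — 3 here.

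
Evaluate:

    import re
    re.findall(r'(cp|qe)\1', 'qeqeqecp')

['qe']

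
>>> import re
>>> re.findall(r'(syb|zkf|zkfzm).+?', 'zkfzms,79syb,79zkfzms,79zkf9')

['zkf', 'syb', 'zkf', 'zkf']

Alternation tries branches left to right and keeps the first one that lets the overall match succeed at that position.
Walking the string: at [0:4] match 'zkfz', group 1 = 'zkf'; at [9:13] match 'syb,', group 1 = 'syb'; at [15:19] match 'zkfz', group 1 = 'zkf'; at [24:28] match 'zkf9', group 1 = 'zkf'.
With a single group, `findall` returns only what that group captured — 4 items.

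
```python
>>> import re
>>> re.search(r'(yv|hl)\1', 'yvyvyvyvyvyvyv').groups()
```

('yv',)

A backreference is literal: `\1` must see the identical characters the first group matched.
Unlike `match`, `search` isn't anchored — it looks for the pattern anywhere in the string.
The match spans [0:4] → 'yvyv'.
Captured: group 1 = 'yv'.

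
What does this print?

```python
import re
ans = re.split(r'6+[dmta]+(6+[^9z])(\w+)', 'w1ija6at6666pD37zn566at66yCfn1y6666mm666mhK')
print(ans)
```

['w1ija', '6666p', 'D37zn566at66yCfn1y6666mm666mhK', '']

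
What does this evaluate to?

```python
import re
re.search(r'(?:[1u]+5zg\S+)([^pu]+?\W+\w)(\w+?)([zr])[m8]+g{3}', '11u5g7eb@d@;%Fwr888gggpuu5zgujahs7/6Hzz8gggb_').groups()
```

('7/6', 'Hz', 'z')

Pattern: one or more of one of [1u], then the literal '5zg', then one or more of a non-whitespace character (non-capturing group); then one or more of any character except [pu] (lazy), then one or more of a non-word character, then a word character (captured); then one or more of a word character (lazy) (captured); then one of [zr] (captured); then one or more of one of [m8], then exactly 3 of the literal 'g'.
`re.search` tries every starting position until one works.
The match spans [23:43] → 'uu5zgujahs7/6Hzz8ggg'.
Captured: group 1 = '7/6', group 2 = 'Hz', group 3 = 'z'.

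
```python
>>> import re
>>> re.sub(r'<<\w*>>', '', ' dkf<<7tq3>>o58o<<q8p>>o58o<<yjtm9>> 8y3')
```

Matches: at [4:12] → '<<7tq3>>'; at [16:23] → '<<q8p>>'; at [27:36] → '<<yjtm9>>'.
Every occurrence is swapped for ''.

' dkfo58oo58o 8y3'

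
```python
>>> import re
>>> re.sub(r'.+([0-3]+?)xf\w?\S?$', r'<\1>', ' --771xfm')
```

'<1>'

The replacement refers to a captured group, so each match is rewritten using its own captured text.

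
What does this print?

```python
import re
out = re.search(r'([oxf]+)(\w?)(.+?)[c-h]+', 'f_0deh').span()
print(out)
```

The pattern matches one or more of one of [oxf] (captured); then optionally a word character (captured); then one or more of any character (lazy) (captured); then one or more of a character in [c-h].
Unlike `match`, `search` isn't anchored — it looks for the pattern anywhere in the string.
The match spans [0:6] → 'f_0deh'.
Captured: group 1 = 'f', group 2 = '_', group 3 = '0'.

(0, 6)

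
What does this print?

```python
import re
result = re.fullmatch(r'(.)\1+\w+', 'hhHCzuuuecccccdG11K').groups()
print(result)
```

('h',)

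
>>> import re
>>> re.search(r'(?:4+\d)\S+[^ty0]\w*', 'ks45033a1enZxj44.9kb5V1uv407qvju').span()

(2, 32)

Pattern: one or more of a literal '4', then a digit (non-capturing group); then one or more of a non-whitespace character, then any character except [ty0], then zero or more of a word character.
`re.search` scans for the first position where the pattern succeeds.
The match spans [2:32] → '45033a1enZxj44.9kb5V1uv407qvju'.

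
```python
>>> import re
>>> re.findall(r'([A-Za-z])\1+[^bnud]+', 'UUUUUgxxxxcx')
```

The backreference `\1` re-matches whatever the first group consumed, character for character.
With a single group, `findall` returns only what that group captured — 1 item.

['U']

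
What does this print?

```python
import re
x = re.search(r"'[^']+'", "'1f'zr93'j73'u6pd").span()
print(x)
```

(0, 4)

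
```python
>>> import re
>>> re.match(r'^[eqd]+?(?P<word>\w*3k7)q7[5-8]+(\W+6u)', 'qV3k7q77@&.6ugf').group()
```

The pattern matches anchored at the start of the string; then one or more of one of [eqd] (lazy); then zero or more of a word character, then the literal '3k7' (captured as 'word'); then the literal 'q7', then one or more of a character in [5-8]; then one or more of a non-word character, then the literal '6u' (captured).
`match` is anchored at position 0; if the pattern doesn't fit there, it returns None.
The match spans [0:13] → 'qV3k7q77@&.6u'.
Captured: group 1 = 'V3k7', group 2 = '@&.6u'.

'qV3k7q77@&.6u'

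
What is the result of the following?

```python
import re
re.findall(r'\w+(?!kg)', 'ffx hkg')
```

A negative assertion filters positions out without eating any characters.
Scanning left to right: at [0:3] → 'ffx'; at [4:7] → 'hkg'.
No capturing groups, so `findall` returns the 2 full match strings.

['ffx', 'hkg']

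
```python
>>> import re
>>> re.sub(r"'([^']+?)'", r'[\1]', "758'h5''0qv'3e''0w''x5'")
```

"758[h5][0qv]3e'[0w][x5]"

Each match is replaced using the text its own group 1 captured.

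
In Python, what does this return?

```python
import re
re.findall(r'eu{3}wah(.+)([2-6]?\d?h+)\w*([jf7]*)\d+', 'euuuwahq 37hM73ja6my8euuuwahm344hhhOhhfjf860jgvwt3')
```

[('q 37hM73ja6my8euuuwahm344hhhOh', 'h', '')]

The pattern matches the literal 'e', then exactly 3 of the literal 'u', then the literal 'wah'; then one or more of any character (captured); then optionally a character in [2-6], then optionally a digit, then one or more of the literal 'h' (captured); then zero or more of a word character; then zero or more of one of [jf7] (captured); then one or more of a digit.
Walking the string: at [0:50] match 'euuuwahq 37hM73ja6my8euuuwahm344hhhOhhfjf860jgvwt3', groups = ('q 37hM73ja6my8euuuwahm344hhhOh', 'h', '').
3 groups means the one result is a tuple of 3 captured strings — 1 here.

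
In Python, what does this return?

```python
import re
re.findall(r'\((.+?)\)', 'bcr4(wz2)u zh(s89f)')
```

A `+?`/`*?`/`{m,n}?` starts at its minimum and grows only as far as needed for what follows to match.
Matches: at [4:9] match '(wz2)', group 1 = 'wz2'; at [13:19] match '(s89f)', group 1 = 's89f'.
One capturing group, so `findall` returns just the captured substring from each match — 2 in all.

['wz2', 's89f']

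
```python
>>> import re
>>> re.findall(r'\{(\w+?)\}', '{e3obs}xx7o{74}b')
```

Scanning left to right: at [0:7] match '{e3obs}', group 1 = 'e3obs'; at [11:15] match '{74}', group 1 = '74'.
One capturing group, so `findall` returns just the captured substring from each match — 2 in all.

['e3obs', '74']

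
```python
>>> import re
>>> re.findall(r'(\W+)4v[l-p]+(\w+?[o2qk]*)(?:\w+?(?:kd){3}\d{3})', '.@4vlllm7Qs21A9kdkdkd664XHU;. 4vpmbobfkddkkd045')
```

[('.@', '7')]

The pattern matches one or more of a non-word character (captured); then the literal '4v', then one or more of a character in [l-p]; then one or more of a word character (lazy), then zero or more of one of [o2qk] (captured); then one or more of a word character (lazy), then the literal 'kd' repeated 3 times, then exactly 3 of a digit (non-capturing group).
Multiple groups make `findall` return tuples — one 2-tuple for the one match.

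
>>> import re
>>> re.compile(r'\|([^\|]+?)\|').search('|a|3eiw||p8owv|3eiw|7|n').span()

(0, 3)

`re.search` tries every starting position until one works.
The match spans [0:3] → '|a|'.
Captured: group 1 = 'a'.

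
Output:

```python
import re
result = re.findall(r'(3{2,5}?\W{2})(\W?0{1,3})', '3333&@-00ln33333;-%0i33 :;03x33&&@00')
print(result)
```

The pattern matches 2 to 5 of the literal '3' (lazy), then exactly 2 of a non-word character (captured); then optionally a non-word character, then 1 to 3 of the literal '0' (captured).
2 groups means each result is a tuple of 2 captured strings — 4 here.

[('3333&@', '-00'), ('33333;-', '%0'), ('33 :', ';0'), ('33&&', '@00')]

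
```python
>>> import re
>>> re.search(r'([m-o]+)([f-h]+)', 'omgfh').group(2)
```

'gfh'

The pattern matches one or more of a character in [m-o] (captured); then one or more of a character in [f-h] (captured).
`re.search` tries every starting position until one works.
The match spans [0:5] → 'omgfh'.
Captured: group 1 = 'om', group 2 = 'gfh'.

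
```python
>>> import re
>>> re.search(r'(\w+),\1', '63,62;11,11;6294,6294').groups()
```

The backreference `\1` re-matches whatever the first group consumed, character for character.
`re.search` tries every starting position until one works.
The match spans [6:11] → '11,11'.
Captured: group 1 = '11'.

('11',)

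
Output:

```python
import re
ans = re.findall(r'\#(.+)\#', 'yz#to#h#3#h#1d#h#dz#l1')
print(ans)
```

Matches: at [2:20] match '#to#h#3#h#1d#h#dz#', group 1 = 'to#h#3#h#1d#h#dz'.
With a single group, `findall` returns only what that group captured — 1 item.

['to#h#3#h#1d#h#dz']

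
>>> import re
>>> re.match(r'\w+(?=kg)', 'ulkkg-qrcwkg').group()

The lookaround is zero-width — it requires the adjacent text to match without consuming it, so the asserted text isn't part of the match.
With `match`, the pattern is implicitly anchored at the beginning.
The match spans [0:3] → 'ulk'.

'ulk'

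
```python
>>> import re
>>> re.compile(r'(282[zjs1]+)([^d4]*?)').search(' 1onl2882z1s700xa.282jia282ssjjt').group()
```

'282j'

Pattern: the literal '282', then one or more of one of [zjs1] (captured); then zero or more of any character except [d4] (lazy) (captured).
Because the quantifier is non-greedy, it stops expanding at the earliest point where the rest of the pattern can succeed.
`search` walks the string left to right and returns the first match it finds.
The match spans [18:22] → '282j'.
Captured: group 1 = '282j', group 2 = ''.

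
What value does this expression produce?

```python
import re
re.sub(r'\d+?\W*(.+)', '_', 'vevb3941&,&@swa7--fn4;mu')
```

'vevb_'

The pattern matches one or more of a digit (lazy), then zero or more of a non-word character; then one or more of any character (captured).
`sub` substitutes '_' at each match site.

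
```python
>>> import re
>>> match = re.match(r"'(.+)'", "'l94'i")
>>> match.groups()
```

`re.match` only tries the pattern at the start of the string.
The match spans [0:5] → "'l94'".
Captured: group 1 = 'l94'.

('l94',)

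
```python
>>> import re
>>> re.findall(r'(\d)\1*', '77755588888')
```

`\1` is not a pattern — it's the concrete string captured by group 1, re-applied verbatim.
Matches: at [0:3] match '777', group 1 = '7'; at [3:6] match '555', group 1 = '5'; at [6:11] match '88888', group 1 = '8'.
One capturing group, so `findall` returns just the captured substring from each match — 3 in all.

['7', '5', '8']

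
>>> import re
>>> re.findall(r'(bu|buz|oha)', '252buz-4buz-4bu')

['bu', 'bu', 'bu']

Alternation tries branches left to right and keeps the first one that lets the overall match succeed at that position.
With a single group, `findall` returns only what that group captured — 3 items.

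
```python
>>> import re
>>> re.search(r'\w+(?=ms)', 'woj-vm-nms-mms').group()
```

The `(?=…)`/`(?<=…)` assertion just peeks at neighbouring text; it doesn't advance the match position.
`search` walks the string left to right and returns the first match it finds.
The match spans [7:8] → 'n'.

'n'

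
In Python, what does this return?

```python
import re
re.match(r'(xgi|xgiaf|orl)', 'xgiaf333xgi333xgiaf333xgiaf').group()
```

'xgi'

The regex engine tests alternatives in the order written; an earlier branch that matches wins even if a later one would match more.
`re.match` only tries the pattern at the start of the string.
The match spans [0:3] → 'xgi'.
Captured: group 1 = 'xgi'.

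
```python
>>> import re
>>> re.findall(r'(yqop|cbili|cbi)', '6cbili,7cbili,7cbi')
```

Branches in `(...|...)` are attempted left-to-right; the first branch that allows the whole pattern to succeed is taken.
Scanning left to right: at [1:6] match 'cbili', group 1 = 'cbili'; at [8:13] match 'cbili', group 1 = 'cbili'; at [15:18] match 'cbi', group 1 = 'cbi'.
One capturing group, so `findall` returns just the captured substring from each match — 3 in all.

['cbili', 'cbili', 'cbi']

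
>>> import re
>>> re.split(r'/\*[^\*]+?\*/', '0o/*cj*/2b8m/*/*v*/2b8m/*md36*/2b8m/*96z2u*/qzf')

['0o', '2b8m/*', '2b8m', '2b8m', 'qzf']

The string is cut at each match, leaving 5 pieces.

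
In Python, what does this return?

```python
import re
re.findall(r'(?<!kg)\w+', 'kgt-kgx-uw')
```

The negative lookaround is zero-width — it rules out positions where the adjacent text would match, without consuming anything.
`findall` yields the raw match text (3 of them) because the pattern has no groups.

['kgt', 'kgx', 'uw']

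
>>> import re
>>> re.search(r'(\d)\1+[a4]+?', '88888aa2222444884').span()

(0, 6)

`\1` is not a pattern — it's the concrete string captured by group 1, re-applied verbatim.
`re.search` scans for the first position where the pattern succeeds.
The match spans [0:6] → '88888a'.
Captured: group 1 = '8'.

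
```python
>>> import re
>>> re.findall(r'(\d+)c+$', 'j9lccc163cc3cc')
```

The pattern matches one or more of a digit (captured); then one or more of a literal 'c'; then anchored at the end.
Walking the string: at [11:14] match '3cc', group 1 = '3'.
`findall` collects group 1 from the one match (1 total).

['3']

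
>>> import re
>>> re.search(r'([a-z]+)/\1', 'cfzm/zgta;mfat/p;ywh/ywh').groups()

The match spans [17:24] → 'ywh/ywh'.
Captured: group 1 = 'ywh'.

('ywh',)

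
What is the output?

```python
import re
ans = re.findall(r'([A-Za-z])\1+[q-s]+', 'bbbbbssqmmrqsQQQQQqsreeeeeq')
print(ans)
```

['b', 'm', 'Q', 'e']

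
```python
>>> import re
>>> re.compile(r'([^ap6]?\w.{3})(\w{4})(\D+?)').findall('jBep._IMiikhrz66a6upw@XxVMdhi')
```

The pattern matches optionally any character except [ap6], then a word character, then exactly 3 of any character (captured); then exactly 4 of a word character (captured); then one or more of a non-digit (lazy) (captured).
Because the quantifier is non-greedy, it stops expanding at the earliest point where the rest of the pattern can succeed.
Matches: at [0:10] match 'jBep._IMii', groups = ('jBep.', '_IMi', 'i'); at [10:20] match 'khrz66a6up', groups = ('khrz6', '6a6u', 'p'); at [20:29] match 'w@XxVMdhi', groups = ('w@Xx', 'VMdh', 'i').
3 groups means each result is a tuple of 3 captured strings — 3 here.

[('jBep.', '_IMi', 'i'), ('khrz6', '6a6u', 'p'), ('w@Xx', 'VMdh', 'i')]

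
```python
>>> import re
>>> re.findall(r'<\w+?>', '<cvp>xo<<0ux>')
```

['<cvp>', '<0ux>']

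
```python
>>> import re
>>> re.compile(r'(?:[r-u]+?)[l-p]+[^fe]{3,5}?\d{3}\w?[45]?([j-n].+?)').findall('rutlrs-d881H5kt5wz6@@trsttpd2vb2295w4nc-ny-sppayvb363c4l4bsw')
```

['kt', 'nc', 'l4']

The pattern matches one or more of a character in [r-u] (lazy) (non-capturing group); then one or more of a character in [l-p], then 3 to 5 of any character except [fe] (lazy), then exactly 3 of a digit; then optionally a word character, then optionally one of [45]; then a character in [j-n], then one or more of any character (lazy) (captured).
Walking the string: at [0:15] match 'rutlrs-d881H5kt', group 1 = 'kt'; at [21:39] match 'trsttpd2vb2295w4nc', group 1 = 'nc'; at [43:57] match 'sppayvb363c4l4', group 1 = 'l4'.
One capturing group, so `findall` returns just the captured substring from each match — 3 in all.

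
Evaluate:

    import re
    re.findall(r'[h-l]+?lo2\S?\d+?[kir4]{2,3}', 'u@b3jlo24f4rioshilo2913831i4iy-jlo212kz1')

No capturing groups, so `findall` returns the 1 full match string.

['hilo2913831i4i']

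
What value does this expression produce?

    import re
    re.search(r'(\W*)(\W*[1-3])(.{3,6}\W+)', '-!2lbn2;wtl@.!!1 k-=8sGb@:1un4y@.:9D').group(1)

'-!'

The match spans [0:8] → '-!2lbn2;'.
Captured: group 1 = '-!', group 2 = '2', group 3 = 'lbn2;'.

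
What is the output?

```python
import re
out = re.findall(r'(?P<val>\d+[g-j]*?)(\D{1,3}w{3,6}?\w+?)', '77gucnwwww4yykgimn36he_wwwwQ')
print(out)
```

[('77g', 'ucnwwww'), ('36', 'he_wwww')]

A `+?`/`*?`/`{m,n}?` starts at its minimum and grows only as far as needed for what follows to match.
With 2 capturing groups, `findall` returns a 2-tuple per match.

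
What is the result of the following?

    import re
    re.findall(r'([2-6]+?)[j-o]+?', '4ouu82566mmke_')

['4', '2566']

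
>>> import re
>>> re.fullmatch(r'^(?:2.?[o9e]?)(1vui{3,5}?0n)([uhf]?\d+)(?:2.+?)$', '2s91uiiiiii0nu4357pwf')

None

`re.fullmatch` is like wrapping the pattern in `^…$` (in single-line mode).
Here the pattern can't cover the whole string, so the call returns None.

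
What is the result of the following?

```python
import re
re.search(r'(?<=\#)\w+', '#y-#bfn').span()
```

(1, 2)

The lookaround is zero-width — it requires the adjacent text to match without consuming it, so the asserted text isn't part of the match.
The match spans [1:2] → 'y'.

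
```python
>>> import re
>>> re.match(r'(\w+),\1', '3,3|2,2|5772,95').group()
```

With `match`, the pattern is implicitly anchored at the beginning.
The match spans [0:3] → '3,3'.

'3,3'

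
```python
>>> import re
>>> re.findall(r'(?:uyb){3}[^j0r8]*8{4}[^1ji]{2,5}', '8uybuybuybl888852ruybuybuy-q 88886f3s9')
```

This matches the literal 'uyb' repeated 3 times, then zero or more of any character except [j0r8]; then exactly 4 of the literal '8', then 2 to 5 of any character except [1ji].
Scanning left to right: at [1:20] → 'uybuybuybl888852ruy'.
`findall` yields the raw match text (1 of them) because the pattern has no groups.

['uybuybuybl888852ruy']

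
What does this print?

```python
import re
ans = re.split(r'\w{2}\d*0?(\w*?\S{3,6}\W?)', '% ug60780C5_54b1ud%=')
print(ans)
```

Lazy quantifiers expand one character at a time until the remainder of the pattern can match.
The group in the pattern means `split` returns the separators' captures alongside the pieces.

['% ', 'C5_54b', '', 'd%=', '']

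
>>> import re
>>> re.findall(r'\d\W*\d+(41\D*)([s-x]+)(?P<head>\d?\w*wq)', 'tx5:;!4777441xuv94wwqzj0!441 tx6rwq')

[('41xu', 'v', '94wwq'), ('41 t', 'x', '6rwq')]

Pattern: a digit, then zero or more of a non-word character, then one or more of a digit; then the literal '41', then zero or more of a non-digit (captured); then one or more of a character in [s-x] (captured); then optionally a digit, then zero or more of a word character, then the literal 'wq' (captured as 'head').
Matches: at [2:21] match '5:;!4777441xuv94wwq', groups = ('41xu', 'v', '94wwq'); at [23:35] match '0!441 tx6rwq', groups = ('41 t', 'x', '6rwq').
Multiple groups make `findall` return tuples — one 3-tuple for each match.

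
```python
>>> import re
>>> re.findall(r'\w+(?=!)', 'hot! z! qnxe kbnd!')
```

The `(?=…)`/`(?<=…)` assertion just peeks at neighbouring text; it doesn't advance the match position.
With no groups in the pattern, `findall` gives back each whole match — 3 here.

['hot', 'z', 'kbnd']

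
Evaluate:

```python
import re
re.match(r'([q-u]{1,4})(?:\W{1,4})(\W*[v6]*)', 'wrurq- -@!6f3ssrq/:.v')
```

`re.match` only tries the pattern at the start of the string.
Here the string doesn't start with a match, so the call returns None.

None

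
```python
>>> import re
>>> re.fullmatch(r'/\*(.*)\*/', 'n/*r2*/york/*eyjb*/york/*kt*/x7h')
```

None

For `fullmatch`, every character of the input must be accounted for by the pattern.
Here there's no way to consume every character, so the call returns None.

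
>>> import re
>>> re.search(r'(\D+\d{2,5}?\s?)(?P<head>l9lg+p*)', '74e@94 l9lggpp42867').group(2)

'l9lggpp'

The match spans [2:14] → 'e@94 l9lggpp'.
Captured: group 1 = 'e@94 ', group 2 = 'l9lggpp'.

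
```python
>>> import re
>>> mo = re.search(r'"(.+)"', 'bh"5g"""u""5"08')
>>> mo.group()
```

'"5g"""u""5"'

Unlike `match`, `search` isn't anchored — it looks for the pattern anywhere in the string.
The match spans [2:13] → '"5g"""u""5"'.
Captured: group 1 = '5g"""u""5'.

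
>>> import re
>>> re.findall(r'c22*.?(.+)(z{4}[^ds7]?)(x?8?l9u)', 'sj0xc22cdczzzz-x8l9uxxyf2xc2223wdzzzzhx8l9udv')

`findall` packs the 3 group values into a tuple for every match.

[('dczzzz-x8l9uxxyf2xc2223wd', 'zzzzh', 'x8l9u')]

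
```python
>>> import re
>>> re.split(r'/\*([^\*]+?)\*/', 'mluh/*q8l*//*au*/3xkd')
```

Because the pattern has a capturing group, `split` also inserts each captured text between the pieces.

['mluh', 'q8l', '', 'au', '3xkd']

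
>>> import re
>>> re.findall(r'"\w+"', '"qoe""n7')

`findall` yields the raw match text (1 of them) because the pattern has no groups.

['"qoe"']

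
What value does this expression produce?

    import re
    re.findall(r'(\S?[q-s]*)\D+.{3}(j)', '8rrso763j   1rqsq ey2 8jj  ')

This matches optionally a non-whitespace character, then zero or more of a character in [q-s] (captured); then one or more of a non-digit, then exactly 3 of any character; then a literal 'j' (captured).
Scanning left to right: at [0:9] match '8rrso763j', groups = ('8rrs', 'j'); at [12:24] match '1rqsq ey2 8j', groups = ('1rqsq', 'j').
`findall` packs the 2 group values into a tuple for every match.

[('8rrs', 'j'), ('1rqsq', 'j')]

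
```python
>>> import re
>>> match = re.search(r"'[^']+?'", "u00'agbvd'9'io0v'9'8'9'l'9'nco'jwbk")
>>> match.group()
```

"'agbvd'"

`search` walks the string left to right and returns the first match it finds.
The match spans [3:10] → "'agbvd'".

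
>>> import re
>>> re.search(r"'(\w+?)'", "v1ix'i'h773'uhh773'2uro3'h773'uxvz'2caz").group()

"'i'"

`search` walks the string left to right and returns the first match it finds.
The match spans [4:7] → "'i'".
Captured: group 1 = 'i'.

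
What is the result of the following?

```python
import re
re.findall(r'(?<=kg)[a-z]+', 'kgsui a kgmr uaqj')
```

['sui', 'mr']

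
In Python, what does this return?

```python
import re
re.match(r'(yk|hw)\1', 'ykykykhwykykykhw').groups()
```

The backreference `\1` re-matches whatever the first group consumed, character for character.
With `match`, the pattern is implicitly anchored at the beginning.
The match spans [0:4] → 'ykyk'.
Captured: group 1 = 'yk'.

('yk',)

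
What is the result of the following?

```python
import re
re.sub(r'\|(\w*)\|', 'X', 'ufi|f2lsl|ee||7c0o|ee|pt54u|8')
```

'ufiXeeX7c0oXpt54u|8'

Matches: at [3:10] → '|f2lsl|'; at [12:14] → '||'; at [18:22] → '|ee|'.
Each match is replaced by 'X'.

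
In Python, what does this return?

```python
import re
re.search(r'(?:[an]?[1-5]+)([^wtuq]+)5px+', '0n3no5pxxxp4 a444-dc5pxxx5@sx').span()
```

(1, 25)

This matches optionally one of [an], then one or more of a character in [1-5] (non-capturing group); then one or more of any character except [wtuq] (captured); then the literal '5p', then one or more of a literal 'x'.
Unlike `match`, `search` isn't anchored — it looks for the pattern anywhere in the string.
The match spans [1:25] → 'n3no5pxxxp4 a444-dc5pxxx'.
Captured: group 1 = 'no5pxxxp4 a444-dc'.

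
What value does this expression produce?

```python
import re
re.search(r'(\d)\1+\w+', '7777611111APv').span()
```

(0, 13)

`\1` is not a pattern — it's the concrete string captured by group 1, re-applied verbatim.
The match spans [0:13] → '7777611111APv'.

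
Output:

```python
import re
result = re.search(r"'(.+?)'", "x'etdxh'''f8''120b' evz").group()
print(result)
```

'etdxh'

A non-greedy quantifier consumes as few characters as it can — just enough that the remainder of the pattern still matches from where it stops; whatever follows it matches normally.
The match spans [1:8] → "'etdxh'".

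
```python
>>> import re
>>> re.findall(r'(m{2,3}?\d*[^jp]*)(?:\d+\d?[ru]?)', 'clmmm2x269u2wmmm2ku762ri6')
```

One capturing group, so `findall` returns just the captured substring from the one match — 1 in all.

['mmm2x269u2wmmm2ku762ri']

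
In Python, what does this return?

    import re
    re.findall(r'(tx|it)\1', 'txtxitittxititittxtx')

['tx', 'it', 'it', 'tx']

`\1` is not a pattern — it's the concrete string captured by group 1, re-applied verbatim.
With a single group, `findall` returns only what that group captured — 4 items.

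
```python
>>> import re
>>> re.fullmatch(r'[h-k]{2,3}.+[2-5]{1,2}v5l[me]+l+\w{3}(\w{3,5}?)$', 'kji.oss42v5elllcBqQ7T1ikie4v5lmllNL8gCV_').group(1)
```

This matches 2 to 3 of a character in [h-k], then one or more of any character; then 1 to 2 of a character in [2-5], then the literal 'v5l'; then one or more of one of [me], then one or more of a literal 'l', then exactly 3 of a word character; then 3 to 5 of a word character (lazy) (captured); then anchored at the end.
`re.fullmatch` is like wrapping the pattern in `^…$` (in single-line mode).
The match spans [0:40] → 'kji.oss42v5elllcBqQ7T1ikie4v5lmllNL8gCV_'.
Captured: group 1 = 'gCV_'.

'gCV_'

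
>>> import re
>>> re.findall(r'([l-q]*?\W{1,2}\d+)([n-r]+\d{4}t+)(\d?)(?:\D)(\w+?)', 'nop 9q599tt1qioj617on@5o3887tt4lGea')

This matches zero or more of a character in [l-q] (lazy), then 1 to 2 of a non-word character, then one or more of a digit (captured); then one or more of a character in [n-r], then exactly 4 of a digit, then one or more of a literal 't' (captured); then optionally a digit (captured); then a non-digit (non-capturing group); then one or more of a word character (lazy) (captured).
The `?` after the quantifier makes it lazy — it takes as little as possible before letting the rest of the pattern try.
Scanning left to right: at [19:33] match 'on@5o3887tt4lG', groups = ('on@5', 'o3887tt', '4', 'G').
`findall` packs the 4 group values into a tuple for every match.

[('on@5', 'o3887tt', '4', 'G')]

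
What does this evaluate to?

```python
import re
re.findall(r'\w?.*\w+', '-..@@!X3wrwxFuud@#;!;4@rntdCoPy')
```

['-..@@!X3wrwxFuud@#;!;4@rntdCoPy']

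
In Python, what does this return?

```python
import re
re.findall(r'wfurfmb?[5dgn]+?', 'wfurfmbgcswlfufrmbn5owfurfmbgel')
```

Since nothing is captured, `findall` lists the 2 matched substrings directly.

['wfurfmbg', 'wfurfmbg']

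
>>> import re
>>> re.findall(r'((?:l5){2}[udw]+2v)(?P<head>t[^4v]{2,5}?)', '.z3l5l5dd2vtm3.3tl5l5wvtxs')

[('l5l5dd2v', 'tm3')]

Pattern: the literal 'l5' repeated 2 times, then one or more of one of [udw], then the literal '2v' (captured); then the literal 't', then 2 to 5 of any character except [4v] (lazy) (captured as 'head').
The `?` after the quantifier makes it lazy — it takes as little as possible before letting the rest of the pattern try.
Matches: at [3:14] match 'l5l5dd2vtm3', groups = ('l5l5dd2v', 'tm3').
Multiple groups make `findall` return tuples — one 2-tuple for the one match.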